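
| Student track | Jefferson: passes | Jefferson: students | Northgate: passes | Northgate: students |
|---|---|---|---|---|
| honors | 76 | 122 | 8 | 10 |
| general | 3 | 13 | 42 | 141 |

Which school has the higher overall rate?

Jefferson

Honors: Jefferson 76/122 = 62.3%, Northgate 8/10 = 80.0% → Northgate
General: Jefferson 3/13 = 23.1%, Northgate 42/141 = 29.8% → Northgate
Overall: Jefferson 79/135 = 58.5%, Northgate 50/151 = 33.1% → Jefferson
(Northgate wins every student group but Jefferson wins overall — Northgate's students skew toward the low-rate general group.)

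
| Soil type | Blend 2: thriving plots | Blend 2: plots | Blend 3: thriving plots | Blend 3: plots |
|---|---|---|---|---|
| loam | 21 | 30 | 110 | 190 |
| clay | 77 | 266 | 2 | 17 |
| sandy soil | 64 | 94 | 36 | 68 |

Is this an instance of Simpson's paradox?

Loam: Blend 2 21/30 = 70.0%, Blend 3 110/190 = 57.9% → Blend 2
Clay: Blend 2 77/266 = 28.9%, Blend 3 2/17 = 11.8% → Blend 2
Sandy soil: Blend 2 64/94 = 68.1%, Blend 3 36/68 = 52.9% → Blend 2
Overall: Blend 2 162/390 = 41.5%, Blend 3 148/275 = 53.8% → Blend 3
Blend 2 wins each soil group but Blend 3 wins overall — the comparison reverses. Blend 2's plots skew toward clay, which has a lower base rate.

Yes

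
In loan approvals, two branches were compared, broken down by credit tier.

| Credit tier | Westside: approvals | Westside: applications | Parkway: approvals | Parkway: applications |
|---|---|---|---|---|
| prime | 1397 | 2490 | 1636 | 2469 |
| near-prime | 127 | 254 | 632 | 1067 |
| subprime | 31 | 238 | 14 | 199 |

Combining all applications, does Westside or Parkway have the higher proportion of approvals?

Parkway

Prime: Westside 1397/2490 = 56.1%, Parkway 1636/2469 = 66.3% → Parkway
Near-prime: Westside 127/254 = 50.0%, Parkway 632/1067 = 59.2% → Parkway
Subprime: Westside 31/238 = 13.0%, Parkway 14/199 = 7.0% → Westside
Overall: Westside 1555/2982 = 52.1%, Parkway 2282/3735 = 61.1% → Parkway
(Neither sweeps every credit group, but Parkway has the higher pooled rate.)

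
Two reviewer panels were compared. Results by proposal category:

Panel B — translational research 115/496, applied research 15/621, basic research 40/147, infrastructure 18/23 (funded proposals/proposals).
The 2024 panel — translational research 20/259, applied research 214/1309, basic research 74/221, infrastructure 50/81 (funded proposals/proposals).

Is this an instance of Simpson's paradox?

Translational research: Panel B 115/496 = 23.2%, the 2024 panel 20/259 = 7.7% → Panel B
Applied research: Panel B 15/621 = 2.4%, the 2024 panel 214/1309 = 16.3% → the 2024 panel
Basic research: Panel B 40/147 = 27.2%, the 2024 panel 74/221 = 33.5% → the 2024 panel
Infrastructure: Panel B 18/23 = 78.3%, the 2024 panel 50/81 = 61.7% → Panel B
Overall: Panel B 188/1287 = 14.6%, the 2024 panel 358/1870 = 19.1% → the 2024 panel
Neither sweeps: Panel B wins 2 of 4 groups, the 2024 panel wins 2. The 2024 panel wins overall but not every group — no Simpson reversal.

No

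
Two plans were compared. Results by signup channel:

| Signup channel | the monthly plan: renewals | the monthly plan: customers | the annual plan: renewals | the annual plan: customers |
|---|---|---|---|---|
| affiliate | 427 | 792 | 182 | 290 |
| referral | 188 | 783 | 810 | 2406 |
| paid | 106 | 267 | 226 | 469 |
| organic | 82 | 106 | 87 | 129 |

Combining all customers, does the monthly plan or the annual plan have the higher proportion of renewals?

Affiliate: the monthly plan 427/792 = 53.9%, the annual plan 182/290 = 62.8% → the annual plan
Referral: the monthly plan 188/783 = 24.0%, the annual plan 810/2406 = 33.7% → the annual plan
Paid: the monthly plan 106/267 = 39.7%, the annual plan 226/469 = 48.2% → the annual plan
Organic: the monthly plan 82/106 = 77.4%, the annual plan 87/129 = 67.4% → the monthly plan
Overall: the monthly plan 803/1948 = 41.2%, the annual plan 1305/3294 = 39.6% → the monthly plan
(Neither sweeps every signup group, but the monthly plan has the higher pooled rate.)

the monthly plan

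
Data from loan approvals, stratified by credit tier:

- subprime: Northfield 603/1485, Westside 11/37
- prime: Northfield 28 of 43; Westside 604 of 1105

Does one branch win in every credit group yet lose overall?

Yes

Subprime: Northfield 603/1485 = 40.6%, Westside 11/37 = 29.7% → Northfield
Prime: Northfield 28/43 = 65.1%, Westside 604/1105 = 54.7% → Northfield
Overall: Northfield 631/1528 = 41.3%, Westside 615/1142 = 53.9% → Westside
Northfield wins each credit group but Westside wins overall — the comparison reverses. Northfield's applications skew toward subprime, which has a lower base rate.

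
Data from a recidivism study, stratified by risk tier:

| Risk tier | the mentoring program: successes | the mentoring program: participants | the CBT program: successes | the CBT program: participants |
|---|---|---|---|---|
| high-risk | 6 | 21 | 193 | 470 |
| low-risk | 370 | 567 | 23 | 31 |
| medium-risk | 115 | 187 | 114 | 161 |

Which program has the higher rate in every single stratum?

the CBT program

High-risk: the mentoring program 6/21 = 28.6%, the CBT program 193/470 = 41.1% → the CBT program
Low-risk: the mentoring program 370/567 = 65.3%, the CBT program 23/31 = 74.2% → the CBT program
Medium-risk: the mentoring program 115/187 = 61.5%, the CBT program 114/161 = 70.8% → the CBT program
The CBT program has the higher rate in all 3 groups.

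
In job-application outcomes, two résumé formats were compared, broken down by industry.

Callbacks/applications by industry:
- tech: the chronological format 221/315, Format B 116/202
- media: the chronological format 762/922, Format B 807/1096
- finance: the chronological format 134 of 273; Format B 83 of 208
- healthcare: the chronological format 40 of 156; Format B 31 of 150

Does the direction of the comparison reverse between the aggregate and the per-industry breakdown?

Tech: the chronological format 221/315 = 70.2%, Format B 116/202 = 57.4% → the chronological format
Media: the chronological format 762/922 = 82.6%, Format B 807/1096 = 73.6% → the chronological format
Finance: the chronological format 134/273 = 49.1%, Format B 83/208 = 39.9% → the chronological format
Healthcare: the chronological format 40/156 = 25.6%, Format B 31/150 = 20.7% → the chronological format
Overall: the chronological format 1157/1666 = 69.4%, Format B 1037/1656 = 62.6% → the chronological format
The chronological format wins overall and in every industry group — no reversal.

No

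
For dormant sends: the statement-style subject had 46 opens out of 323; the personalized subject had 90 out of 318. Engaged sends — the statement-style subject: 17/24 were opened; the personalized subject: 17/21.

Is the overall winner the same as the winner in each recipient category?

Yes

Dormant: the statement-style subject 46/323 = 14.2%, the personalized subject 90/318 = 28.3% → the personalized subject
Engaged: the statement-style subject 17/24 = 70.8%, the personalized subject 17/21 = 81.0% → the personalized subject
Overall: the statement-style subject 63/347 = 18.2%, the personalized subject 107/339 = 31.6% → the personalized subject
The personalized subject wins overall and in every recipient group — no reversal.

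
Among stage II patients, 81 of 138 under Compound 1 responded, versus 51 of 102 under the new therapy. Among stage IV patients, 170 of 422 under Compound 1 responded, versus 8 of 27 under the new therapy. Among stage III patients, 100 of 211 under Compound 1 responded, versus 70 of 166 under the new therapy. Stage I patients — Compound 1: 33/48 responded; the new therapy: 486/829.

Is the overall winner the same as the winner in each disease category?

Stage II: Compound 1 81/138 = 58.7%, the new therapy 51/102 = 50.0% → Compound 1
Stage IV: Compound 1 170/422 = 40.3%, the new therapy 8/27 = 29.6% → Compound 1
Stage III: Compound 1 100/211 = 47.4%, the new therapy 70/166 = 42.2% → Compound 1
Stage I: Compound 1 33/48 = 68.8%, the new therapy 486/829 = 58.6% → Compound 1
Overall: Compound 1 384/819 = 46.9%, the new therapy 615/1124 = 54.7% → the new therapy
Compound 1 wins each disease group but the new therapy wins overall — the comparison reverses. Compound 1's patients skew toward stage IV, which has a lower base rate.

No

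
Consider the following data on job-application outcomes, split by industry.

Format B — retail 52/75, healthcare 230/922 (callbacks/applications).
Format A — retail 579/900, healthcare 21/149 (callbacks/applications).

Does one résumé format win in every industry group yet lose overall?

Yes

Retail: Format B 52/75 = 69.3%, Format A 579/900 = 64.3% → Format B
Healthcare: Format B 230/922 = 24.9%, Format A 21/149 = 14.1% → Format B
Overall: Format B 282/997 = 28.3%, Format A 600/1049 = 57.2% → Format A
Format B wins each industry group but Format A wins overall — the comparison reverses. Format B's applications skew toward healthcare, which has a lower base rate.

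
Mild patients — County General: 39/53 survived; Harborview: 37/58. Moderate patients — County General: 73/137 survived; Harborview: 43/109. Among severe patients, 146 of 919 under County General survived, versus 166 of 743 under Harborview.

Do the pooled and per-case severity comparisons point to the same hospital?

Mild: County General 39/53 = 73.6%, Harborview 37/58 = 63.8% → County General
Moderate: County General 73/137 = 53.3%, Harborview 43/109 = 39.4% → County General
Severe: County General 146/919 = 15.9%, Harborview 166/743 = 22.3% → Harborview
Overall: County General 258/1109 = 23.3%, Harborview 246/910 = 27.0% → Harborview
Neither sweeps: County General wins 2 of 3 groups, Harborview wins 1. Harborview wins overall but not every group — no Simpson reversal.

No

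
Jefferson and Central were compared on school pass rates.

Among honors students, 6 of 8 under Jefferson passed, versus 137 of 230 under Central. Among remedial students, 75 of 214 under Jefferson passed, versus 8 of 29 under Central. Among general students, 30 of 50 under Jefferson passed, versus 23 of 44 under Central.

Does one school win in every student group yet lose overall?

Yes

Honors: Jefferson 6/8 = 75.0%, Central 137/230 = 59.6% → Jefferson
Remedial: Jefferson 75/214 = 35.0%, Central 8/29 = 27.6% → Jefferson
General: Jefferson 30/50 = 60.0%, Central 23/44 = 52.3% → Jefferson
Overall: Jefferson 111/272 = 40.8%, Central 168/303 = 55.4% → Central
Jefferson wins each student group but Central wins overall — the comparison reverses. Jefferson's students skew toward remedial, which has a lower base rate.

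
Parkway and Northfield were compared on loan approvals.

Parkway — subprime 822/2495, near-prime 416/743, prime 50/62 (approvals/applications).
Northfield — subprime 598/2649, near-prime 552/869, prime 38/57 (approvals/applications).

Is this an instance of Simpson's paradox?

Subprime: Parkway 822/2495 = 32.9%, Northfield 598/2649 = 22.6% → Parkway
Near-prime: Parkway 416/743 = 56.0%, Northfield 552/869 = 63.5% → Northfield
Prime: Parkway 50/62 = 80.6%, Northfield 38/57 = 66.7% → Parkway
Overall: Parkway 1288/3300 = 39.0%, Northfield 1188/3575 = 33.2% → Parkway
Neither sweeps: Parkway wins 2 of 3 groups, Northfield wins 1. Parkway wins overall but not every group — no Simpson reversal.

No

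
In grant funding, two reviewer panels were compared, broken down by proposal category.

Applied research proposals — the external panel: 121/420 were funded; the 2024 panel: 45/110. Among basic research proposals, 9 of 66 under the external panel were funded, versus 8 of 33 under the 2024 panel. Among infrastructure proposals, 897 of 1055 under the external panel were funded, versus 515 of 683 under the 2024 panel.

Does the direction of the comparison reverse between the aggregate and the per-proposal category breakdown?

Applied research: the external panel 121/420 = 28.8%, the 2024 panel 45/110 = 40.9% → the 2024 panel
Basic research: the external panel 9/66 = 13.6%, the 2024 panel 8/33 = 24.2% → the 2024 panel
Infrastructure: the external panel 897/1055 = 85.0%, the 2024 panel 515/683 = 75.4% → the external panel
Overall: the external panel 1027/1541 = 66.6%, the 2024 panel 568/826 = 68.8% → the 2024 panel
Neither sweeps: the external panel wins 1 of 3 groups, the 2024 panel wins 2. The 2024 panel wins overall but not every group — no Simpson reversal.

No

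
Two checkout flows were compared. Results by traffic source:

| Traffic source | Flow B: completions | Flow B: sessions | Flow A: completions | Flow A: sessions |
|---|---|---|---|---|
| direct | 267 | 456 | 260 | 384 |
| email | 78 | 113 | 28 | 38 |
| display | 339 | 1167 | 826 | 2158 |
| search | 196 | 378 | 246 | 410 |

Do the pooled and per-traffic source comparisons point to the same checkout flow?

Yes

Direct: Flow B 267/456 = 58.6%, Flow A 260/384 = 67.7% → Flow A
Email: Flow B 78/113 = 69.0%, Flow A 28/38 = 73.7% → Flow A
Display: Flow B 339/1167 = 29.0%, Flow A 826/2158 = 38.3% → Flow A
Search: Flow B 196/378 = 51.9%, Flow A 246/410 = 60.0% → Flow A
Overall: Flow B 880/2114 = 41.6%, Flow A 1360/2990 = 45.5% → Flow A
Flow A wins overall and in every traffic group — no reversal.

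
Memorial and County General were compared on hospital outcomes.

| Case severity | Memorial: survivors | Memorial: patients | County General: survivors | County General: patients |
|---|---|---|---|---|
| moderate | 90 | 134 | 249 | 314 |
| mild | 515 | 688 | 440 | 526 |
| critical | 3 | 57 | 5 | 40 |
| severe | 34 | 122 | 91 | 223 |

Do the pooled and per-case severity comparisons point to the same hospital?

Moderate: Memorial 90/134 = 67.2%, County General 249/314 = 79.3% → County General
Mild: Memorial 515/688 = 74.9%, County General 440/526 = 83.7% → County General
Critical: Memorial 3/57 = 5.3%, County General 5/40 = 12.5% → County General
Severe: Memorial 34/122 = 27.9%, County General 91/223 = 40.8% → County General
Overall: Memorial 642/1001 = 64.1%, County General 785/1103 = 71.2% → County General
County General wins overall and in every case group — no reversal.

Yes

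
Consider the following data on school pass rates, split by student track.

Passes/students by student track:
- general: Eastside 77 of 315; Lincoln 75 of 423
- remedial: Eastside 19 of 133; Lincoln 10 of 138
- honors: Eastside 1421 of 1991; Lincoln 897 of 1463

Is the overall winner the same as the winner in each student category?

Yes

General: Eastside 77/315 = 24.4%, Lincoln 75/423 = 17.7% → Eastside
Remedial: Eastside 19/133 = 14.3%, Lincoln 10/138 = 7.2% → Eastside
Honors: Eastside 1421/1991 = 71.4%, Lincoln 897/1463 = 61.3% → Eastside
Overall: Eastside 1517/2439 = 62.2%, Lincoln 982/2024 = 48.5% → Eastside
Eastside wins overall and in every student group — no reversal.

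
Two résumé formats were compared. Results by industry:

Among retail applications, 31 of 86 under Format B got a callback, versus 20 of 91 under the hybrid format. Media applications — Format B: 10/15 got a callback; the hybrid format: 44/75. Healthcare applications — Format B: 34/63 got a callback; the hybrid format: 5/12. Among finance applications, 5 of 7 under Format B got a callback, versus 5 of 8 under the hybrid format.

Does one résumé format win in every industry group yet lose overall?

Retail: Format B 31/86 = 36.0%, the hybrid format 20/91 = 22.0% → Format B
Media: Format B 10/15 = 66.7%, the hybrid format 44/75 = 58.7% → Format B
Healthcare: Format B 34/63 = 54.0%, the hybrid format 5/12 = 41.7% → Format B
Finance: Format B 5/7 = 71.4%, the hybrid format 5/8 = 62.5% → Format B
Overall: Format B 80/171 = 46.8%, the hybrid format 74/186 = 39.8% → Format B
Format B wins overall and in every industry group — no reversal.

No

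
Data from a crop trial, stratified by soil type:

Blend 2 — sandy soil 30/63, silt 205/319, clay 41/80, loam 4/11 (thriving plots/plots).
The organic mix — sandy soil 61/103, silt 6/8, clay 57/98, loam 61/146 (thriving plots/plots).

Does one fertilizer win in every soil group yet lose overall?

Sandy soil: Blend 2 30/63 = 47.6%, the organic mix 61/103 = 59.2% → the organic mix
Silt: Blend 2 205/319 = 64.3%, the organic mix 6/8 = 75.0% → the organic mix
Clay: Blend 2 41/80 = 51.2%, the organic mix 57/98 = 58.2% → the organic mix
Loam: Blend 2 4/11 = 36.4%, the organic mix 61/146 = 41.8% → the organic mix
Overall: Blend 2 280/473 = 59.2%, the organic mix 185/355 = 52.1% → Blend 2
The organic mix wins each soil group but Blend 2 wins overall — the comparison reverses. The organic mix's plots skew toward loam, which has a lower base rate.

Yes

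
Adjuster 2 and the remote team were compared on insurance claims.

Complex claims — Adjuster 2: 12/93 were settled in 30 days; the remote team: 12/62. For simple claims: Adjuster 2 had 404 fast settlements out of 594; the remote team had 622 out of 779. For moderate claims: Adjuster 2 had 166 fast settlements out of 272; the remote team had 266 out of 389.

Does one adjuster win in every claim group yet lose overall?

No

Complex: Adjuster 2 12/93 = 12.9%, the remote team 12/62 = 19.4% → the remote team
Simple: Adjuster 2 404/594 = 68.0%, the remote team 622/779 = 79.8% → the remote team
Moderate: Adjuster 2 166/272 = 61.0%, the remote team 266/389 = 68.4% → the remote team
Overall: Adjuster 2 582/959 = 60.7%, the remote team 900/1230 = 73.2% → the remote team
The remote team wins overall and in every claim group — no reversal.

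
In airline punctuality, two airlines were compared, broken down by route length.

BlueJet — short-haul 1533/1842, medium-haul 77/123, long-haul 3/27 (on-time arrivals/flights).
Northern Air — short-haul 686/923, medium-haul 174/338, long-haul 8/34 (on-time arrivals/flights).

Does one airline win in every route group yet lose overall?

No

Short-haul: BlueJet 1533/1842 = 83.2%, Northern Air 686/923 = 74.3% → BlueJet
Medium-haul: BlueJet 77/123 = 62.6%, Northern Air 174/338 = 51.5% → BlueJet
Long-haul: BlueJet 3/27 = 11.1%, Northern Air 8/34 = 23.5% → Northern Air
Overall: BlueJet 1613/1992 = 81.0%, Northern Air 868/1295 = 67.0% → BlueJet
Neither sweeps: BlueJet wins 2 of 3 groups, Northern Air wins 1. BlueJet wins overall but not every group — no Simpson reversal.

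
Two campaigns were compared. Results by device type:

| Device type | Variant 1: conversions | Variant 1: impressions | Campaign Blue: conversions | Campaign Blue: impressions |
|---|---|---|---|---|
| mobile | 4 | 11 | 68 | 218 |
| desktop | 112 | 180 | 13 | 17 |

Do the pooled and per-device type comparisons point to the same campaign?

No

Mobile: Variant 1 4/11 = 36.4%, Campaign Blue 68/218 = 31.2% → Variant 1
Desktop: Variant 1 112/180 = 62.2%, Campaign Blue 13/17 = 76.5% → Campaign Blue
Overall: Variant 1 116/191 = 60.7%, Campaign Blue 81/235 = 34.5% → Variant 1
Neither sweeps: Variant 1 wins 1 of 2 groups, Campaign Blue wins 1. Variant 1 wins overall but not every group — no Simpson reversal.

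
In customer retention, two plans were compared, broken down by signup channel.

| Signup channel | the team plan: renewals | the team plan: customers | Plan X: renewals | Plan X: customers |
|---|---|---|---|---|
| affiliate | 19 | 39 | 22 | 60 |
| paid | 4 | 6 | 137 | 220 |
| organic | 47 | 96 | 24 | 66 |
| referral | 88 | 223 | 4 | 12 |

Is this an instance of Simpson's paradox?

Yes

Affiliate: the team plan 19/39 = 48.7%, Plan X 22/60 = 36.7% → the team plan
Paid: the team plan 4/6 = 66.7%, Plan X 137/220 = 62.3% → the team plan
Organic: the team plan 47/96 = 49.0%, Plan X 24/66 = 36.4% → the team plan
Referral: the team plan 88/223 = 39.5%, Plan X 4/12 = 33.3% → the team plan
Overall: the team plan 158/364 = 43.4%, Plan X 187/358 = 52.2% → Plan X
The team plan wins each signup group but Plan X wins overall — the comparison reverses. The team plan's customers skew toward referral, which has a lower base rate.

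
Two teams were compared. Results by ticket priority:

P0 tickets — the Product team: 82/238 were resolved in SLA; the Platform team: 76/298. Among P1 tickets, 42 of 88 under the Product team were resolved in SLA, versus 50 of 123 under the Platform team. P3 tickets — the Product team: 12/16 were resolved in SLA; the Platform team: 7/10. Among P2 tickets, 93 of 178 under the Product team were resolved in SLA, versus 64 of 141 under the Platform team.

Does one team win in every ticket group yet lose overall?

No

P0: the Product team 82/238 = 34.5%, the Platform team 76/298 = 25.5% → the Product team
P1: the Product team 42/88 = 47.7%, the Platform team 50/123 = 40.7% → the Product team
P3: the Product team 12/16 = 75.0%, the Platform team 7/10 = 70.0% → the Product team
P2: the Product team 93/178 = 52.2%, the Platform team 64/141 = 45.4% → the Product team
Overall: the Product team 229/520 = 44.0%, the Platform team 197/572 = 34.4% → the Product team
The Product team wins overall and in every ticket group — no reversal.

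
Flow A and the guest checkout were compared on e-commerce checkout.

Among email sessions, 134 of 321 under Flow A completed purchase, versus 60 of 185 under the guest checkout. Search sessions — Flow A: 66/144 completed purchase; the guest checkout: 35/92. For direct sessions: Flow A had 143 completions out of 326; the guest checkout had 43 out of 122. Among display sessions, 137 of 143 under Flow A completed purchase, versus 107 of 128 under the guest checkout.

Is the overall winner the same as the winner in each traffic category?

Email: Flow A 134/321 = 41.7%, the guest checkout 60/185 = 32.4% → Flow A
Search: Flow A 66/144 = 45.8%, the guest checkout 35/92 = 38.0% → Flow A
Direct: Flow A 143/326 = 43.9%, the guest checkout 43/122 = 35.2% → Flow A
Display: Flow A 137/143 = 95.8%, the guest checkout 107/128 = 83.6% → Flow A
Overall: Flow A 480/934 = 51.4%, the guest checkout 245/527 = 46.5% → Flow A
Flow A wins overall and in every traffic group — no reversal.

Yes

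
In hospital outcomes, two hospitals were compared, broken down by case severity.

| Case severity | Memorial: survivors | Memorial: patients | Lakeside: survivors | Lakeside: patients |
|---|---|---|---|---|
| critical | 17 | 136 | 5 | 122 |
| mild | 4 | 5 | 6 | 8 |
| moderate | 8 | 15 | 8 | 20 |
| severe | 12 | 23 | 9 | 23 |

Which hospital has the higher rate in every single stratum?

Critical: Memorial 17/136 = 12.5%, Lakeside 5/122 = 4.1% → Memorial
Mild: Memorial 4/5 = 80.0%, Lakeside 6/8 = 75.0% → Memorial
Moderate: Memorial 8/15 = 53.3%, Lakeside 8/20 = 40.0% → Memorial
Severe: Memorial 12/23 = 52.2%, Lakeside 9/23 = 39.1% → Memorial
Memorial has the higher rate in all 4 groups.

Memorial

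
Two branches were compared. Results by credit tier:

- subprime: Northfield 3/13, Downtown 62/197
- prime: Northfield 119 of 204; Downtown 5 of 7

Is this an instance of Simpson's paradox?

Yes

Subprime: Northfield 3/13 = 23.1%, Downtown 62/197 = 31.5% → Downtown
Prime: Northfield 119/204 = 58.3%, Downtown 5/7 = 71.4% → Downtown
Overall: Northfield 122/217 = 56.2%, Downtown 67/204 = 32.8% → Northfield
Downtown wins each credit group but Northfield wins overall — the comparison reverses. Downtown's applications skew toward subprime, which has a lower base rate.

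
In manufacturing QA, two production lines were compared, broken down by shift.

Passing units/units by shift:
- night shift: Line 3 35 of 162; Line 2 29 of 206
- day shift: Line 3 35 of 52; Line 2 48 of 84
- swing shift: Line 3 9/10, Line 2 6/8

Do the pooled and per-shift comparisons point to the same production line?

Yes

Night shift: Line 3 35/162 = 21.6%, Line 2 29/206 = 14.1% → Line 3
Day shift: Line 3 35/52 = 67.3%, Line 2 48/84 = 57.1% → Line 3
Swing shift: Line 3 9/10 = 90.0%, Line 2 6/8 = 75.0% → Line 3
Overall: Line 3 79/224 = 35.3%, Line 2 83/298 = 27.9% → Line 3
Line 3 wins overall and in every shift group — no reversal.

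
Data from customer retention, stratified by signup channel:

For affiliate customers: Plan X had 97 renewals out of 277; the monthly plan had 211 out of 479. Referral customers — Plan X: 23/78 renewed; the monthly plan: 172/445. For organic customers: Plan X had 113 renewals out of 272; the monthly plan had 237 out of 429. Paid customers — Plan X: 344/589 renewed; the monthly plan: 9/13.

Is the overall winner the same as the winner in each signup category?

Affiliate: Plan X 97/277 = 35.0%, the monthly plan 211/479 = 44.1% → the monthly plan
Referral: Plan X 23/78 = 29.5%, the monthly plan 172/445 = 38.7% → the monthly plan
Organic: Plan X 113/272 = 41.5%, the monthly plan 237/429 = 55.2% → the monthly plan
Paid: Plan X 344/589 = 58.4%, the monthly plan 9/13 = 69.2% → the monthly plan
Overall: Plan X 577/1216 = 47.5%, the monthly plan 629/1366 = 46.0% → Plan X
The monthly plan wins each signup group but Plan X wins overall — the comparison reverses. The monthly plan's customers skew toward referral, which has a lower base rate.

No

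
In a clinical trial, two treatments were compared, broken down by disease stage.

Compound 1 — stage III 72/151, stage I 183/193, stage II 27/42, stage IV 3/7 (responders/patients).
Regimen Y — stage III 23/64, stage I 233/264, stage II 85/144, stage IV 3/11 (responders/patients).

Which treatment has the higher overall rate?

Stage III: Compound 1 72/151 = 47.7%, Regimen Y 23/64 = 35.9% → Compound 1
Stage I: Compound 1 183/193 = 94.8%, Regimen Y 233/264 = 88.3% → Compound 1
Stage II: Compound 1 27/42 = 64.3%, Regimen Y 85/144 = 59.0% → Compound 1
Stage IV: Compound 1 3/7 = 42.9%, Regimen Y 3/11 = 27.3% → Compound 1
Overall: Compound 1 285/393 = 72.5%, Regimen Y 344/483 = 71.2% → Compound 1

Compound 1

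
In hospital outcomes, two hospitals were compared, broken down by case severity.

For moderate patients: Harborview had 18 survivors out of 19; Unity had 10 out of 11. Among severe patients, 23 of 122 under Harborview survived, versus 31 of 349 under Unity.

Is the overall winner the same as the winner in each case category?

Moderate: Harborview 18/19 = 94.7%, Unity 10/11 = 90.9% → Harborview
Severe: Harborview 23/122 = 18.9%, Unity 31/349 = 8.9% → Harborview
Overall: Harborview 41/141 = 29.1%, Unity 41/360 = 11.4% → Harborview
Harborview wins overall and in every case group — no reversal.

Yes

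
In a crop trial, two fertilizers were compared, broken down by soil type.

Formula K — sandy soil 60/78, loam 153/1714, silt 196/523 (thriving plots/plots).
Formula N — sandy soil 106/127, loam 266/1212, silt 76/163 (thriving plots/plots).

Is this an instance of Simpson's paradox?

No

Sandy soil: Formula K 60/78 = 76.9%, Formula N 106/127 = 83.5% → Formula N
Loam: Formula K 153/1714 = 8.9%, Formula N 266/1212 = 21.9% → Formula N
Silt: Formula K 196/523 = 37.5%, Formula N 76/163 = 46.6% → Formula N
Overall: Formula K 409/2315 = 17.7%, Formula N 448/1502 = 29.8% → Formula N
Formula N wins overall and in every soil group — no reversal.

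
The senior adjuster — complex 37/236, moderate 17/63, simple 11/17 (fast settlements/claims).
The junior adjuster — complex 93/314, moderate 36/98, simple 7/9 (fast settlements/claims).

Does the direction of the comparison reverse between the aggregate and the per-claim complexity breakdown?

Complex: the senior adjuster 37/236 = 15.7%, the junior adjuster 93/314 = 29.6% → the junior adjuster
Moderate: the senior adjuster 17/63 = 27.0%, the junior adjuster 36/98 = 36.7% → the junior adjuster
Simple: the senior adjuster 11/17 = 64.7%, the junior adjuster 7/9 = 77.8% → the junior adjuster
Overall: the senior adjuster 65/316 = 20.6%, the junior adjuster 136/421 = 32.3% → the junior adjuster
The junior adjuster wins overall and in every claim group — no reversal.

No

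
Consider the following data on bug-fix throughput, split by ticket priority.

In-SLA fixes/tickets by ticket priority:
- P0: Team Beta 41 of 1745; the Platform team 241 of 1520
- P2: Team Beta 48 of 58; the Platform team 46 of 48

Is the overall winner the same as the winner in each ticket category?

Yes

P0: Team Beta 41/1745 = 2.3%, the Platform team 241/1520 = 15.9% → the Platform team
P2: Team Beta 48/58 = 82.8%, the Platform team 46/48 = 95.8% → the Platform team
Overall: Team Beta 89/1803 = 4.9%, the Platform team 287/1568 = 18.3% → the Platform team
The Platform team wins overall and in every ticket group — no reversal.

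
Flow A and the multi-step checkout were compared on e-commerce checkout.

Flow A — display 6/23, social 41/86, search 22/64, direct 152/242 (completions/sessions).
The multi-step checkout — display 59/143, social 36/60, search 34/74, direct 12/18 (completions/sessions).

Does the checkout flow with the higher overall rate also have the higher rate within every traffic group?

No

Display: Flow A 6/23 = 26.1%, the multi-step checkout 59/143 = 41.3% → the multi-step checkout
Social: Flow A 41/86 = 47.7%, the multi-step checkout 36/60 = 60.0% → the multi-step checkout
Search: Flow A 22/64 = 34.4%, the multi-step checkout 34/74 = 45.9% → the multi-step checkout
Direct: Flow A 152/242 = 62.8%, the multi-step checkout 12/18 = 66.7% → the multi-step checkout
Overall: Flow A 221/415 = 53.3%, the multi-step checkout 141/295 = 47.8% → Flow A
The multi-step checkout wins each traffic group but Flow A wins overall — the comparison reverses. The multi-step checkout's sessions skew toward display, which has a lower base rate.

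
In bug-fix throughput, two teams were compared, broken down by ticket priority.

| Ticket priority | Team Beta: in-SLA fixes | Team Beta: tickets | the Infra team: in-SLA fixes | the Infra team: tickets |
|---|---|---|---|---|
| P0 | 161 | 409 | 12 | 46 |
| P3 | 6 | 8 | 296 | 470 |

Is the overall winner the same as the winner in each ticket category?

P0: Team Beta 161/409 = 39.4%, the Infra team 12/46 = 26.1% → Team Beta
P3: Team Beta 6/8 = 75.0%, the Infra team 296/470 = 63.0% → Team Beta
Overall: Team Beta 167/417 = 40.0%, the Infra team 308/516 = 59.7% → the Infra team
Team Beta wins each ticket group but the Infra team wins overall — the comparison reverses. Team Beta's tickets skew toward P0, which has a lower base rate.

No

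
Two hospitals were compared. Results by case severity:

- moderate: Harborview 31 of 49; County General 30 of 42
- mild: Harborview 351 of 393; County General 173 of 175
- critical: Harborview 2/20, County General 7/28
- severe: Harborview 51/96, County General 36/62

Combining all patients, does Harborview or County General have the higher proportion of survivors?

Moderate: Harborview 31/49 = 63.3%, County General 30/42 = 71.4% → County General
Mild: Harborview 351/393 = 89.3%, County General 173/175 = 98.9% → County General
Critical: Harborview 2/20 = 10.0%, County General 7/28 = 25.0% → County General
Severe: Harborview 51/96 = 53.1%, County General 36/62 = 58.1% → County General
Overall: Harborview 435/558 = 78.0%, County General 246/307 = 80.1% → County General

County General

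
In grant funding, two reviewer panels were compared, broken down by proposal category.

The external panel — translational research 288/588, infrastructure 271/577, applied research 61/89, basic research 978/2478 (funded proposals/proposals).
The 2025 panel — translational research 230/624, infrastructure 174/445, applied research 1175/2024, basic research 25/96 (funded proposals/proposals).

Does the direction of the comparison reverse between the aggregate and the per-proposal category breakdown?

Translational research: the external panel 288/588 = 49.0%, the 2025 panel 230/624 = 36.9% → the external panel
Infrastructure: the external panel 271/577 = 47.0%, the 2025 panel 174/445 = 39.1% → the external panel
Applied research: the external panel 61/89 = 68.5%, the 2025 panel 1175/2024 = 58.1% → the external panel
Basic research: the external panel 978/2478 = 39.5%, the 2025 panel 25/96 = 26.0% → the external panel
Overall: the external panel 1598/3732 = 42.8%, the 2025 panel 1604/3189 = 50.3% → the 2025 panel
The external panel wins each proposal group but the 2025 panel wins overall — the comparison reverses. The external panel's proposals skew toward basic research, which has a lower base rate.

Yes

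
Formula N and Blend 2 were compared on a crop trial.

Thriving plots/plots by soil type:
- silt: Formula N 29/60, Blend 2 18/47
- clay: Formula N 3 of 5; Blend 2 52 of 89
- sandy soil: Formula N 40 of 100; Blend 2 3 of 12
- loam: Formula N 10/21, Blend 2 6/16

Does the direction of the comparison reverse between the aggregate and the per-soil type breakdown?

Silt: Formula N 29/60 = 48.3%, Blend 2 18/47 = 38.3% → Formula N
Clay: Formula N 3/5 = 60.0%, Blend 2 52/89 = 58.4% → Formula N
Sandy soil: Formula N 40/100 = 40.0%, Blend 2 3/12 = 25.0% → Formula N
Loam: Formula N 10/21 = 47.6%, Blend 2 6/16 = 37.5% → Formula N
Overall: Formula N 82/186 = 44.1%, Blend 2 79/164 = 48.2% → Blend 2
Formula N wins each soil group but Blend 2 wins overall — the comparison reverses. Formula N's plots skew toward sandy soil, which has a lower base rate.

Yes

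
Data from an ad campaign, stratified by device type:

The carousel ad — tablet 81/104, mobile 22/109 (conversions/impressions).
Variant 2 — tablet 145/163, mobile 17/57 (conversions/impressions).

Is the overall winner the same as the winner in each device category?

Yes

Tablet: the carousel ad 81/104 = 77.9%, Variant 2 145/163 = 89.0% → Variant 2
Mobile: the carousel ad 22/109 = 20.2%, Variant 2 17/57 = 29.8% → Variant 2
Overall: the carousel ad 103/213 = 48.4%, Variant 2 162/220 = 73.6% → Variant 2
Variant 2 wins overall and in every device group — no reversal.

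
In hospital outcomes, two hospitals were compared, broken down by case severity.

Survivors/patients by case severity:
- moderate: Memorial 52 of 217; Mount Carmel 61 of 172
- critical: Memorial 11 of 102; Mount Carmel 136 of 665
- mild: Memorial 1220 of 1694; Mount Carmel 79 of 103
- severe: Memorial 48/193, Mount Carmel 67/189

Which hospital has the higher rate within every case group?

Mount Carmel

Moderate: Memorial 52/217 = 24.0%, Mount Carmel 61/172 = 35.5% → Mount Carmel
Critical: Memorial 11/102 = 10.8%, Mount Carmel 136/665 = 20.5% → Mount Carmel
Mild: Memorial 1220/1694 = 72.0%, Mount Carmel 79/103 = 76.7% → Mount Carmel
Severe: Memorial 48/193 = 24.9%, Mount Carmel 67/189 = 35.4% → Mount Carmel
Mount Carmel has the higher rate in all 4 groups.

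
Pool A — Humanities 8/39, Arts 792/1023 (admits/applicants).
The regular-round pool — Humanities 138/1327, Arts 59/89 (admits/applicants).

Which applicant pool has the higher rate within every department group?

Humanities: Pool A 8/39 = 20.5%, the regular-round pool 138/1327 = 10.4% → Pool A
Arts: Pool A 792/1023 = 77.4%, the regular-round pool 59/89 = 66.3% → Pool A
Pool A has the higher rate in both groups.

Pool A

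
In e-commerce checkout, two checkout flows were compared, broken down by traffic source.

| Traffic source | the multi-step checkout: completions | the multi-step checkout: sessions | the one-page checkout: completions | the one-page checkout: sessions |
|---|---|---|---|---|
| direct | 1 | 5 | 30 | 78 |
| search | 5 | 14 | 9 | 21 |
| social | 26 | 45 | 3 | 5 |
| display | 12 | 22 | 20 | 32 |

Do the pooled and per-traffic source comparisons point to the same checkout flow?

Direct: the multi-step checkout 1/5 = 20.0%, the one-page checkout 30/78 = 38.5% → the one-page checkout
Search: the multi-step checkout 5/14 = 35.7%, the one-page checkout 9/21 = 42.9% → the one-page checkout
Social: the multi-step checkout 26/45 = 57.8%, the one-page checkout 3/5 = 60.0% → the one-page checkout
Display: the multi-step checkout 12/22 = 54.5%, the one-page checkout 20/32 = 62.5% → the one-page checkout
Overall: the multi-step checkout 44/86 = 51.2%, the one-page checkout 62/136 = 45.6% → the multi-step checkout
The one-page checkout wins each traffic group but the multi-step checkout wins overall — the comparison reverses. The one-page checkout's sessions skew toward direct, which has a lower base rate.

No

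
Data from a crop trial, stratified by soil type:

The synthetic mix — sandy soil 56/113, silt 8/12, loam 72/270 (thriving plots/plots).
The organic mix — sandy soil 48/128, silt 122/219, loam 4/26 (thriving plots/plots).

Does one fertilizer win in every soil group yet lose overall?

Yes

Sandy soil: the synthetic mix 56/113 = 49.6%, the organic mix 48/128 = 37.5% → the synthetic mix
Silt: the synthetic mix 8/12 = 66.7%, the organic mix 122/219 = 55.7% → the synthetic mix
Loam: the synthetic mix 72/270 = 26.7%, the organic mix 4/26 = 15.4% → the synthetic mix
Overall: the synthetic mix 136/395 = 34.4%, the organic mix 174/373 = 46.6% → the organic mix
The synthetic mix wins each soil group but the organic mix wins overall — the comparison reverses. The synthetic mix's plots skew toward loam, which has a lower base rate.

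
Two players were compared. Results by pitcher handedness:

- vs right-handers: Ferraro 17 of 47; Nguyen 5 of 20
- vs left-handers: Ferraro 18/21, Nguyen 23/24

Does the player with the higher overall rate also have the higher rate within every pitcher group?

No

Vs right-handers: Ferraro 17/47 = 36.2%, Nguyen 5/20 = 25.0% → Ferraro
Vs left-handers: Ferraro 18/21 = 85.7%, Nguyen 23/24 = 95.8% → Nguyen
Overall: Ferraro 35/68 = 51.5%, Nguyen 28/44 = 63.6% → Nguyen
Neither sweeps: Ferraro wins 1 of 2 groups, Nguyen wins 1. Nguyen wins overall but not every group — no Simpson reversal.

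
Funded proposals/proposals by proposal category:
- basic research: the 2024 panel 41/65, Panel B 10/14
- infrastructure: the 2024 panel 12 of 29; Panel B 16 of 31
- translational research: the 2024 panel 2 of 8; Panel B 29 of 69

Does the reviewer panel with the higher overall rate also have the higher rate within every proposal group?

Basic research: the 2024 panel 41/65 = 63.1%, Panel B 10/14 = 71.4% → Panel B
Infrastructure: the 2024 panel 12/29 = 41.4%, Panel B 16/31 = 51.6% → Panel B
Translational research: the 2024 panel 2/8 = 25.0%, Panel B 29/69 = 42.0% → Panel B
Overall: the 2024 panel 55/102 = 53.9%, Panel B 55/114 = 48.2% → the 2024 panel
Panel B wins each proposal group but the 2024 panel wins overall — the comparison reverses. Panel B's proposals skew toward translational research, which has a lower base rate.

No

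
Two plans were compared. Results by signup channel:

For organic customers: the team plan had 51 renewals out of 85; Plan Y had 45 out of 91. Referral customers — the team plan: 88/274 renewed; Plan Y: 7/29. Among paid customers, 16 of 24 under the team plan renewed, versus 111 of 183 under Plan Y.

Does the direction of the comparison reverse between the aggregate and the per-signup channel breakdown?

Organic: the team plan 51/85 = 60.0%, Plan Y 45/91 = 49.5% → the team plan
Referral: the team plan 88/274 = 32.1%, Plan Y 7/29 = 24.1% → the team plan
Paid: the team plan 16/24 = 66.7%, Plan Y 111/183 = 60.7% → the team plan
Overall: the team plan 155/383 = 40.5%, Plan Y 163/303 = 53.8% → Plan Y
The team plan wins each signup group but Plan Y wins overall — the comparison reverses. The team plan's customers skew toward referral, which has a lower base rate.

Yes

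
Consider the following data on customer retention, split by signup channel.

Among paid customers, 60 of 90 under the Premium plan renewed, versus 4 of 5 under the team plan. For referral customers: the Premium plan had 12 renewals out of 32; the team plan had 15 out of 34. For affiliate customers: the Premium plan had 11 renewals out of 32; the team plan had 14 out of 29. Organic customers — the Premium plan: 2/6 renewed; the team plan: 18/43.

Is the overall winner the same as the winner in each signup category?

Paid: the Premium plan 60/90 = 66.7%, the team plan 4/5 = 80.0% → the team plan
Referral: the Premium plan 12/32 = 37.5%, the team plan 15/34 = 44.1% → the team plan
Affiliate: the Premium plan 11/32 = 34.4%, the team plan 14/29 = 48.3% → the team plan
Organic: the Premium plan 2/6 = 33.3%, the team plan 18/43 = 41.9% → the team plan
Overall: the Premium plan 85/160 = 53.1%, the team plan 51/111 = 45.9% → the Premium plan
The team plan wins each signup group but the Premium plan wins overall — the comparison reverses. The team plan's customers skew toward organic, which has a lower base rate.

No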